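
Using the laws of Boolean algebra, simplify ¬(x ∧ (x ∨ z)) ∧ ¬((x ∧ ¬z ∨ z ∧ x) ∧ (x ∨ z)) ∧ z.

¬(x ∧ (x ∨ z)) ∧ ¬((x ∧ ¬z ∨ z ∧ x) ∧ (x ∨ z)) ∧ z
= ¬(x ∧ (x ∨ z)) ∧ ¬(x ∧ (x ∨ z)) ∧ z   (distribution)
= ¬(x ∧ (x ∨ z)) ∧ z   (idempotence)
= ¬x ∧ z   (absorption)

¬x ∧ z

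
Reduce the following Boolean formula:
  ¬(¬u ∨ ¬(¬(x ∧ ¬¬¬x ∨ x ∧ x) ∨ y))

u ∧ (¬x ∨ y)

¬(¬u ∨ ¬(¬(x ∧ ¬¬¬x ∨ x ∧ x) ∨ y))
= ¬(¬u ∨ ¬(¬(x ∧ ¬x ∨ x ∧ x) ∨ y))   [double negation]
= ¬(¬u ∨ ¬(¬x ∨ y))   [distribution]
= u ∧ (¬x ∨ y)   [De Morgan]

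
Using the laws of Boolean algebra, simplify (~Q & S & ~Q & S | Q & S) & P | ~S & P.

(~Q & S & ~Q & S | Q & S) & P | ~S & P
= (~Q & S | Q & S) & P | ~S & P   (idempotence)
= S & P | ~S & P   (distribution)
= P   (distribution)

P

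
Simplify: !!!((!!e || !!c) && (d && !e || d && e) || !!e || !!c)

!!!((!!e || !!c) && (d && !e || d && e) || !!e || !!c)
= !!!((!!e || !!c) && d || !!e || !!c)   (distribution)
= !((!!e || !!c) && d || !!e || !!c)   (double negation)
= !(!!e || !!c)   (absorption)
= !e && !c   (De Morgan)

!e && !c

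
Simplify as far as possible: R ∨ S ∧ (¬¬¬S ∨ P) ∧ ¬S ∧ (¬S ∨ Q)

R

R ∨ S ∧ (¬¬¬S ∨ P) ∧ ¬S ∧ (¬S ∨ Q)
= R ∨ S ∧ (¬S ∨ P) ∧ ¬S ∧ (¬S ∨ Q)   (double negation)
= R ∨ S ∧ (¬S ∨ P) ∧ ¬S   (absorption)
= R ∨ S ∧ ¬S   (absorption)
= R   (complement / identity)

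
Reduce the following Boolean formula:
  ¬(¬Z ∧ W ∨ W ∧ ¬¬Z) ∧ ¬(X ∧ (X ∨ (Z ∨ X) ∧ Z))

¬W ∧ ¬X

¬(¬Z ∧ W ∨ W ∧ ¬¬Z) ∧ ¬(X ∧ (X ∨ (Z ∨ X) ∧ Z))
= ¬(¬Z ∧ W ∨ W ∧ ¬¬Z) ∧ ¬(X ∧ (X ∨ Z))   [absorption]
= ¬(¬Z ∧ W ∨ W ∧ Z) ∧ ¬(X ∧ (X ∨ Z))   [double negation]
= ¬(¬Z ∧ W ∨ W ∧ Z) ∧ ¬X   [absorption]
= ¬W ∧ ¬X   [distribution]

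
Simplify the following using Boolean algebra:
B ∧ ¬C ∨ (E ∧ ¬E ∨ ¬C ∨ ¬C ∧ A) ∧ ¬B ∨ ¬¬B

¬C ∨ B

B ∧ ¬C ∨ (E ∧ ¬E ∨ ¬C ∨ ¬C ∧ A) ∧ ¬B ∨ ¬¬B
= B ∧ ¬C ∨ (E ∧ ¬E ∨ ¬C) ∧ ¬B ∨ ¬¬B   [absorption]
= B ∧ ¬C ∨ ¬C ∧ ¬B ∨ ¬¬B   [complement / identity]
= ¬C ∨ ¬¬B   [distribution]
= ¬C ∨ B   [double negation]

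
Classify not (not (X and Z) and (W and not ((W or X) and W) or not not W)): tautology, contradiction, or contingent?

not (not (X and Z) and (W and not ((W or X) and W) or not not W))
= not (not (X and Z) and (W and not W or not not W))   [absorption]
= not (not (X and Z) and not not W)   [complement / identity]
= X and Z or not W   [De Morgan]
This depends on W, X, Z, so it is not a constant.

contingent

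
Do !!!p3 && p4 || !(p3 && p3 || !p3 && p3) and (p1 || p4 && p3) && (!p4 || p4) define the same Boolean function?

No

E1: !!!p3 && p4 || !(p3 && p3 || !p3 && p3)
    = !p3 && p4 || !(p3 && p3 || !p3 && p3)   (double negation)
    = !p3 && p4 || !p3   (distribution)
    = !p3   (absorption)
E2: (p1 || p4 && p3) && (!p4 || p4)
    = p1 || p4 && p3   (complement / identity)
These differ: at p1=0, p3=1, p4=1, E1 = 0 but E2 = 1.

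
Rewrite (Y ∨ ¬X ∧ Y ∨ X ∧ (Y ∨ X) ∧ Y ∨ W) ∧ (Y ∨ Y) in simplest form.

(Y ∨ ¬X ∧ Y ∨ X ∧ (Y ∨ X) ∧ Y ∨ W) ∧ (Y ∨ Y)
= (Y ∨ ¬X ∧ Y ∨ X ∧ Y ∨ W) ∧ (Y ∨ Y)   — absorption
= (Y ∨ Y ∨ W) ∧ (Y ∨ Y)   — distribution
= Y ∨ Y   — absorption
= Y   — idempotence

Y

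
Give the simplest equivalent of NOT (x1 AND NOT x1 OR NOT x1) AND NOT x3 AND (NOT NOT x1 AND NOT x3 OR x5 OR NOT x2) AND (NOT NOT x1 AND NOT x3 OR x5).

x1 AND NOT x3

NOT (x1 AND NOT x1 OR NOT x1) AND NOT x3 AND (NOT NOT x1 AND NOT x3 OR x5 OR NOT x2) AND (NOT NOT x1 AND NOT x3 OR x5)
= NOT (x1 AND NOT x1 OR NOT x1) AND NOT x3 AND (NOT NOT x1 AND NOT x3 OR x5)   — absorption
= NOT NOT x1 AND NOT x3 AND (NOT NOT x1 AND NOT x3 OR x5)   — complement / identity
= NOT NOT x1 AND NOT x3   — absorption
= x1 AND NOT x3   — double negation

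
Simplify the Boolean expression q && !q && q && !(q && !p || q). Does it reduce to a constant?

q && !q && q && !(q && !p || q)
= q && !q && q && !q   [absorption]
= q && !q   [idempotence]
= false   [complement]

false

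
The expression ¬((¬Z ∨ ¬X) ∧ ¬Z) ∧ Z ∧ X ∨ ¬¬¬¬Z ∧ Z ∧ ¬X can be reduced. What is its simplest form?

¬((¬Z ∨ ¬X) ∧ ¬Z) ∧ Z ∧ X ∨ ¬¬¬¬Z ∧ Z ∧ ¬X
= ¬¬Z ∧ Z ∧ X ∨ ¬¬¬¬Z ∧ Z ∧ ¬X   — absorption
= ¬¬Z ∧ Z ∧ X ∨ ¬¬Z ∧ Z ∧ ¬X   — double negation
= ¬¬Z ∧ Z   — distribution
= Z ∧ Z   — double negation
= Z   — idempotence

Z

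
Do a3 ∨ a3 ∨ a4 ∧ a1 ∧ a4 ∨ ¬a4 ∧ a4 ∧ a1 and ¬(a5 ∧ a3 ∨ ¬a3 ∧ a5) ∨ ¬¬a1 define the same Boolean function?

No

E1: a3 ∨ a3 ∨ a4 ∧ a1 ∧ a4 ∨ ¬a4 ∧ a4 ∧ a1
    = a3 ∨ a4 ∧ a1 ∧ a4 ∨ ¬a4 ∧ a4 ∧ a1   (idempotence)
    = a3 ∨ a4 ∧ a1   (distribution)
E2: ¬(a5 ∧ a3 ∨ ¬a3 ∧ a5) ∨ ¬¬a1
    = ¬(a5 ∧ a3 ∨ ¬a3 ∧ a5) ∨ a1   (double negation)
    = ¬a5 ∨ a1   (distribution)
These differ: at a1=0, a3=1, a4=0, a5=1, E1 = 1 but E2 = 0.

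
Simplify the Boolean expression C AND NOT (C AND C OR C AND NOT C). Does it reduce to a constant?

C AND NOT (C AND C OR C AND NOT C)
= C AND NOT C   (distribution)
= FALSE   (complement)

FALSE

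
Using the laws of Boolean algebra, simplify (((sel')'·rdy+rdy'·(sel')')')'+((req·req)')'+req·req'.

(((sel')'·rdy+rdy'·(sel')')')'+((req·req)')'+req·req'
= (((sel')')')'+((req·req)')'+req·req'   [distribution]
= (sel')'+((req·req)')'+req·req'   [double negation]
= (sel')'+req·req+req·req'   [double negation]
= (sel')'+req   [distribution]
= sel+req   [double negation]

sel+req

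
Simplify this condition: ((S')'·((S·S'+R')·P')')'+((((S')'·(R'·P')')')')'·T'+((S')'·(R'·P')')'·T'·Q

((S')'·((S·S'+R')·P')')'+((((S')'·(R'·P')')')')'·T'+((S')'·(R'·P')')'·T'·Q
= ((S')'·((S·S'+R')·P')')'+((S')'·(R'·P')')'·T'+((S')'·(R'·P')')'·T'·Q   (double negation)
= ((S')'·(R'·P')')'+((S')'·(R'·P')')'·T'+((S')'·(R'·P')')'·T'·Q   (complement / identity)
= ((S')'·(R'·P')')'+((S')'·(R'·P')')'·T'   (absorption)
= ((S')'·(R'·P')')'   (absorption)
= S'+R'·P'   (De Morgan)

S'+R'·P'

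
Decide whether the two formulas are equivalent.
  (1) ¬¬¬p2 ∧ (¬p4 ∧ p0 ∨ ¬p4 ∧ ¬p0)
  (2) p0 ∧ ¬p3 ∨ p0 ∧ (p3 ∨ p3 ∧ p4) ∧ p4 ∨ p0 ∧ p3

E1: ¬¬¬p2 ∧ (¬p4 ∧ p0 ∨ ¬p4 ∧ ¬p0)
    = ¬¬¬p2 ∧ ¬p4   [distribution]
    = ¬p2 ∧ ¬p4   [double negation]
E2: p0 ∧ ¬p3 ∨ p0 ∧ (p3 ∨ p3 ∧ p4) ∧ p4 ∨ p0 ∧ p3
    = p0 ∧ ¬p3 ∨ p0 ∧ p3 ∧ p4 ∨ p0 ∧ p3   [absorption]
    = p0 ∧ ¬p3 ∨ p0 ∧ p3   [absorption]
    = p0   [distribution]
These differ: at p0=1, p2=0, p3=0, p4=1, E1 = 0 but E2 = 1.

No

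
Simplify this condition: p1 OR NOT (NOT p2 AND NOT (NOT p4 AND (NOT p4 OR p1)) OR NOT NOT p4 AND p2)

p1 OR NOT p4

p1 OR NOT (NOT p2 AND NOT (NOT p4 AND (NOT p4 OR p1)) OR NOT NOT p4 AND p2)
= p1 OR NOT (NOT p2 AND NOT NOT p4 OR NOT NOT p4 AND p2)   [absorption]
= p1 OR NOT NOT NOT p4   [distribution]
= p1 OR NOT p4   [double negation]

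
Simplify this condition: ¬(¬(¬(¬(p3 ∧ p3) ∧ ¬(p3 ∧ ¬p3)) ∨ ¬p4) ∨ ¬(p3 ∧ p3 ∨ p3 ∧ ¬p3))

¬(¬(¬(¬(p3 ∧ p3) ∧ ¬(p3 ∧ ¬p3)) ∨ ¬p4) ∨ ¬(p3 ∧ p3 ∨ p3 ∧ ¬p3))
= (¬(¬(p3 ∧ p3) ∧ ¬(p3 ∧ ¬p3)) ∨ ¬p4) ∧ (p3 ∧ p3 ∨ p3 ∧ ¬p3)   — De Morgan
= (p3 ∧ p3 ∨ p3 ∧ ¬p3 ∨ ¬p4) ∧ (p3 ∧ p3 ∨ p3 ∧ ¬p3)   — De Morgan
= p3 ∧ p3 ∨ p3 ∧ ¬p3   — absorption
= p3   — distribution

p3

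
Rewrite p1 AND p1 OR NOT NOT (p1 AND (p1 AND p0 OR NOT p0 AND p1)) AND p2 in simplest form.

p1 AND p1 OR NOT NOT (p1 AND (p1 AND p0 OR NOT p0 AND p1)) AND p2
= p1 AND p1 OR p1 AND (p1 AND p0 OR NOT p0 AND p1) AND p2   — double negation
= p1 AND p1 OR p1 AND p1 AND p2   — distribution
= p1 AND p1   — absorption
= p1   — idempotence

p1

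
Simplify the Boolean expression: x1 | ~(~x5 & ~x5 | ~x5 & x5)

x1 | ~(~x5 & ~x5 | ~x5 & x5)
= x1 | ~~x5   (distribution)
= x1 | x5   (double negation)

x1 | x5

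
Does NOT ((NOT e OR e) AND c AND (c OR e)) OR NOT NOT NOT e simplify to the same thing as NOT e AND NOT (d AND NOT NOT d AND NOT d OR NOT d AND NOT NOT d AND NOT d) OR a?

E1: NOT ((NOT e OR e) AND c AND (c OR e)) OR NOT NOT NOT e
    = NOT ((NOT e OR e) AND c AND (c OR e)) OR NOT e
    = NOT ((NOT e OR e) AND c) OR NOT e
    = NOT c OR NOT e
E2: NOT e AND NOT (d AND NOT NOT d AND NOT d OR NOT d AND NOT NOT d AND NOT d) OR a
    = NOT e AND NOT (NOT NOT d AND NOT d) OR a
    = NOT e AND (NOT d OR d) OR a
    = NOT e OR a
These differ: at a=0, c=0, d=0, e=1, E1 = 1 but E2 = 0.

No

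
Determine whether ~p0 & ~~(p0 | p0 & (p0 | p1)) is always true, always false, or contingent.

~p0 & ~~(p0 | p0 & (p0 | p1))
= ~p0 & ~~(p0 | p0)
= ~p0 & ~~p0
= ~p0 & p0
= 0

always false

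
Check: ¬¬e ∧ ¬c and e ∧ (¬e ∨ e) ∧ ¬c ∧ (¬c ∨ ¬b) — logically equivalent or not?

Yes

E1: ¬¬e ∧ ¬c
    = e ∧ ¬c
E2: e ∧ (¬e ∨ e) ∧ ¬c ∧ (¬c ∨ ¬b)
    = e ∧ (¬e ∨ e) ∧ ¬c
    = e ∧ ¬c
Both reduce to e ∧ ¬c, so they are equivalent.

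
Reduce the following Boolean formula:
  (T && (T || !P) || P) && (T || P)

T || P

(T && (T || !P) || P) && (T || P)
= (T || P) && (T || P)   — absorption
= T || P   — idempotence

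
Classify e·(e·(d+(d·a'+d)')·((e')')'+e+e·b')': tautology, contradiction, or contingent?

contradiction

e·(e·(d+(d·a'+d)')·((e')')'+e+e·b')'
= e·(e·(d+(d·a'+d)')·e'+e+e·b')'   — double negation
= e·(e·(d+(d·a'+d)')·e'+e)'   — absorption
= e·(e·(d+d')·e'+e)'   — absorption
= e·(e·e'+e)'   — complement / identity
= e·e'   — complement / identity
= 0   — complement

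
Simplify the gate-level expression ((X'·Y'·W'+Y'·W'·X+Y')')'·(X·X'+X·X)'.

((X'·Y'·W'+Y'·W'·X+Y')')'·(X·X'+X·X)'
= (X'·Y'·W'+Y'·W'·X+Y')·(X·X'+X·X)'
= (X'·Y'·W'+Y'·W'·X+Y')·X'
= (Y'·W'+Y')·X'
= Y'·X'

Y'·X'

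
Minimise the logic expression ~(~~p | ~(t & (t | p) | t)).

~p & t

~(~~p | ~(t & (t | p) | t))
= ~(~~p | ~(t | t))
= ~p & (t | t)
= ~p & t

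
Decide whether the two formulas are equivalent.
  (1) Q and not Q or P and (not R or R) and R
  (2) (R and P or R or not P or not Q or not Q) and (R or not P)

No

E1: Q and not Q or P and (not R or R) and R
    = P and (not R or R) and R   — complement / identity
    = P and R   — complement / identity
E2: (R and P or R or not P or not Q or not Q) and (R or not P)
    = (R or not P or not Q or not Q) and (R or not P)   — absorption
    = (R or not P or not Q) and (R or not P)   — idempotence
    = R or not P   — absorption
These differ: at P=0, Q=1, R=0, E1 = 0 but E2 = 1.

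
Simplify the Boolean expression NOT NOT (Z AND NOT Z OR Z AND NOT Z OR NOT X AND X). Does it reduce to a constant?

FALSE

NOT NOT (Z AND NOT Z OR Z AND NOT Z OR NOT X AND X)
= Z AND NOT Z OR Z AND NOT Z OR NOT X AND X   — double negation
= Z AND NOT Z OR NOT X AND X   — idempotence
= NOT X AND X   — complement / identity
= FALSE   — complement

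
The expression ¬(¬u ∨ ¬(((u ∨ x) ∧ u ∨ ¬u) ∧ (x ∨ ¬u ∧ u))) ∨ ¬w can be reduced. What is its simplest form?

u ∧ x ∨ ¬w

¬(¬u ∨ ¬(((u ∨ x) ∧ u ∨ ¬u) ∧ (x ∨ ¬u ∧ u))) ∨ ¬w
= u ∧ ((u ∨ x) ∧ u ∨ ¬u) ∧ (x ∨ ¬u ∧ u) ∨ ¬w   — De Morgan
= u ∧ (u ∨ ¬u) ∧ (x ∨ ¬u ∧ u) ∨ ¬w   — absorption
= u ∧ (u ∨ ¬u) ∧ x ∨ ¬w   — complement / identity
= u ∧ x ∨ ¬w   — complement / identity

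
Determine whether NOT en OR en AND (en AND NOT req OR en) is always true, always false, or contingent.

NOT en OR en AND (en AND NOT req OR en)
= NOT en OR en AND en
= NOT en OR en
= TRUE

always true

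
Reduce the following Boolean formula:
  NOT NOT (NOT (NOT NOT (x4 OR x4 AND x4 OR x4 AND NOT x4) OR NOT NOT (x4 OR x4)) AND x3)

NOT NOT (NOT (NOT NOT (x4 OR x4 AND x4 OR x4 AND NOT x4) OR NOT NOT (x4 OR x4)) AND x3)
= NOT NOT (NOT (NOT NOT (x4 OR x4) OR NOT NOT (x4 OR x4)) AND x3)   (distribution)
= NOT (NOT NOT (x4 OR x4) OR NOT NOT (x4 OR x4)) AND x3   (double negation)
= NOT NOT NOT (x4 OR x4) AND x3   (idempotence)
= NOT (x4 OR x4) AND x3   (double negation)
= NOT x4 AND x3   (idempotence)

NOT x4 AND x3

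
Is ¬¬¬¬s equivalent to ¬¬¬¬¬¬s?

Yes

E1: ¬¬¬¬s
    = ¬¬s   — double negation
    = s   — double negation
E2: ¬¬¬¬¬¬s
    = ¬¬¬¬s   — double negation
    = ¬¬s   — double negation
    = s   — double negation
Both reduce to s, so they are equivalent.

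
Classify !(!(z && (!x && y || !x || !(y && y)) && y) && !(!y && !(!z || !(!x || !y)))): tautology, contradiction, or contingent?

contingent

!(!(z && (!x && y || !x || !(y && y)) && y) && !(!y && !(!z || !(!x || !y))))
= !(!(z && (!x || !(y && y)) && y) && !(!y && !(!z || !(!x || !y))))
= z && (!x || !(y && y)) && y || !y && !(!z || !(!x || !y))
= z && (!x || !y) && y || !y && !(!z || !(!x || !y))
= z && (!x || !y) && y || !y && z && (!x || !y)
= z && (!x || !y)
This depends on x, y, z, so it is not a constant.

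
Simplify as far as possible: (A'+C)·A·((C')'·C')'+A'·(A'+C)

(A'+C)·A·((C')'·C')'+A'·(A'+C)
= (A'+C)·A·(C'+C)+A'·(A'+C)
= (A'+C)·A+A'·(A'+C)
= A'+C

A'+C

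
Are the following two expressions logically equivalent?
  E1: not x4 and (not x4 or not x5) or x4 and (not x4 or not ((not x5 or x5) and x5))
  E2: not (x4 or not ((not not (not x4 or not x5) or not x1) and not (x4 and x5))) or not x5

E1: not x4 and (not x4 or not x5) or x4 and (not x4 or not ((not x5 or x5) and x5))
    = not x4 and (not x4 or not x5) or x4 and (not x4 or not x5)   [complement / identity]
    = not x4 or not x5   [distribution]
E2: not (x4 or not ((not not (not x4 or not x5) or not x1) and not (x4 and x5))) or not x5
    = not (x4 or not ((not (x4 and x5) or not x1) and not (x4 and x5))) or not x5   [De Morgan]
    = not (x4 or not not (x4 and x5)) or not x5   [absorption]
    = not (x4 or x4 and x5) or not x5   [double negation]
    = not x4 or not x5   [absorption]
Both reduce to not x4 or not x5, so they are equivalent.

Yes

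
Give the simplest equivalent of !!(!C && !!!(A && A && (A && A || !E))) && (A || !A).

!C && !A

!!(!C && !!!(A && A && (A && A || !E))) && (A || !A)
= !!(!C && !!!(A && A)) && (A || !A)   [absorption]
= !!(!C && !!!(A && A))   [complement / identity]
= !!(!C && !(A && A))   [double negation]
= !!(!C && !A)   [idempotence]
= !C && !A   [double negation]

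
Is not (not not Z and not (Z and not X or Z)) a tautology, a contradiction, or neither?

tautology

not (not not Z and not (Z and not X or Z))
= not Z or Z and not X or Z   [De Morgan]
= not Z or Z   [absorption]
= True   [complement]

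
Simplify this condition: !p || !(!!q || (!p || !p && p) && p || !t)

!p || !(!!q || (!p || !p && p) && p || !t)
= !p || !(!!q || !p && p || !t)   [complement / identity]
= !p || !(!!q || !t)   [complement / identity]
= !p || !q && t   [De Morgan]

!p || !q && t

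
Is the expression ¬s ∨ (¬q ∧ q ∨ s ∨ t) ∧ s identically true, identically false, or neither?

identically true

¬s ∨ (¬q ∧ q ∨ s ∨ t) ∧ s
= ¬s ∨ (s ∨ t) ∧ s
= ¬s ∨ s
= True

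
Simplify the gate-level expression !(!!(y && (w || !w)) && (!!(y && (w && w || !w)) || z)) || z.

!y || z

!(!!(y && (w || !w)) && (!!(y && (w && w || !w)) || z)) || z
= !(!!(y && (w || !w)) && (!!(y && (w || !w)) || z)) || z   (idempotence)
= !!!(y && (w || !w)) || z   (absorption)
= !!!y || z   (complement / identity)
= !y || z   (double negation)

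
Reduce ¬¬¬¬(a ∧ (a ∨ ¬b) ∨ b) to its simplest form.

a ∨ b

¬¬¬¬(a ∧ (a ∨ ¬b) ∨ b)
= ¬¬(a ∧ (a ∨ ¬b) ∨ b)
= ¬¬(a ∨ b)
= a ∨ b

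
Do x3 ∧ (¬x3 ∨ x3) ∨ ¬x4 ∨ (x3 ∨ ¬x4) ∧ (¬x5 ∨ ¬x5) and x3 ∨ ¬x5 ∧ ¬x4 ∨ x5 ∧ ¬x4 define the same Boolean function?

E1: x3 ∧ (¬x3 ∨ x3) ∨ ¬x4 ∨ (x3 ∨ ¬x4) ∧ (¬x5 ∨ ¬x5)
    = x3 ∨ ¬x4 ∨ (x3 ∨ ¬x4) ∧ (¬x5 ∨ ¬x5)
    = x3 ∨ ¬x4 ∨ (x3 ∨ ¬x4) ∧ ¬x5
    = x3 ∨ ¬x4
E2: x3 ∨ ¬x5 ∧ ¬x4 ∨ x5 ∧ ¬x4
    = x3 ∨ ¬x4
Both reduce to x3 ∨ ¬x4, so they are equivalent.

Yes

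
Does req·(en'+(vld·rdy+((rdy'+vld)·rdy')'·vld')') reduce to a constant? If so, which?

req·(en'+(vld·rdy+((rdy'+vld)·rdy')'·vld')')
= req·(en'+(vld·rdy+(rdy')'·vld')')   — absorption
= req·(en'+(vld·rdy+rdy·vld')')   — double negation
= req·(en'+rdy')   — distribution
This depends on en, rdy, req, so it is not a constant.

no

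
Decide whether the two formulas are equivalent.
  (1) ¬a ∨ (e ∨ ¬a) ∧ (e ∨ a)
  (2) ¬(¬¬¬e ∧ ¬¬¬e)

E1: ¬a ∨ (e ∨ ¬a) ∧ (e ∨ a)
    = ¬a ∨ e ∨ ¬a ∧ a
    = ¬a ∨ e
E2: ¬(¬¬¬e ∧ ¬¬¬e)
    = ¬¬¬¬e
    = ¬¬e
    = e
These differ: at a=0, e=0, E1 = 1 but E2 = 0.

No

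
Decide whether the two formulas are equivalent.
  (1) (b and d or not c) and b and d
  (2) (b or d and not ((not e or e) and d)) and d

Yes

E1: (b and d or not c) and b and d
    = b and d
E2: (b or d and not ((not e or e) and d)) and d
    = (b or d and not d) and d
    = b and d
Both reduce to b and d, so they are equivalent.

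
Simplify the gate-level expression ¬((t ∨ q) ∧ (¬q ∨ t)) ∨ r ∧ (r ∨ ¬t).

¬t ∨ r

¬((t ∨ q) ∧ (¬q ∨ t)) ∨ r ∧ (r ∨ ¬t)
= ¬(q ∧ ¬q ∨ t) ∨ r ∧ (r ∨ ¬t)   — distribution
= ¬t ∨ r ∧ (r ∨ ¬t)   — complement / identity
= ¬t ∨ r   — absorption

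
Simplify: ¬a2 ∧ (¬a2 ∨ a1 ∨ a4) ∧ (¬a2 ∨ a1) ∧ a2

False

¬a2 ∧ (¬a2 ∨ a1 ∨ a4) ∧ (¬a2 ∨ a1) ∧ a2
= ¬a2 ∧ (¬a2 ∨ a1) ∧ a2   — absorption
= ¬a2 ∧ a2   — absorption
= False   — complement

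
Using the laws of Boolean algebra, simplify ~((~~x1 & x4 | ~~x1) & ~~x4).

~x1 | ~x4

~((~~x1 & x4 | ~~x1) & ~~x4)
= ~(~~x1 & ~~x4)   (absorption)
= ~x1 | ~x4   (De Morgan)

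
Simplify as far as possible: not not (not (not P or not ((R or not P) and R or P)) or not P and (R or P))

not not (not (not P or not ((R or not P) and R or P)) or not P and (R or P))
= not not (not (not P or not (R or P)) or not P and (R or P))   (absorption)
= not not (P and (R or P) or not P and (R or P))   (De Morgan)
= not not (R or P)   (distribution)
= R or P   (double negation)

R or P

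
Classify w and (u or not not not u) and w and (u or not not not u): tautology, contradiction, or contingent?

w and (u or not not not u) and w and (u or not not not u)
= w and (u or not not not u)   (idempotence)
= w and (u or not u)   (double negation)
= w   (complement / identity)
This depends on w, so it is not a constant.

contingent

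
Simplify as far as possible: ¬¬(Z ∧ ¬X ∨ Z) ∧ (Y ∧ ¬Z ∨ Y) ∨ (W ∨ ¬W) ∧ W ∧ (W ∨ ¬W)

¬¬(Z ∧ ¬X ∨ Z) ∧ (Y ∧ ¬Z ∨ Y) ∨ (W ∨ ¬W) ∧ W ∧ (W ∨ ¬W)
= ¬¬(Z ∧ ¬X ∨ Z) ∧ (Y ∧ ¬Z ∨ Y) ∨ W ∧ (W ∨ ¬W)   — complement / identity
= (Z ∧ ¬X ∨ Z) ∧ (Y ∧ ¬Z ∨ Y) ∨ W ∧ (W ∨ ¬W)   — double negation
= (Z ∧ ¬X ∨ Z) ∧ (Y ∧ ¬Z ∨ Y) ∨ W   — complement / identity
= Z ∧ (Y ∧ ¬Z ∨ Y) ∨ W   — absorption
= Z ∧ Y ∨ W   — absorption

Z ∧ Y ∨ W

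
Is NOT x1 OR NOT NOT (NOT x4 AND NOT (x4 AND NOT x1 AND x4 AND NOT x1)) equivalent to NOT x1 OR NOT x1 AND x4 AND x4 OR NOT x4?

E1: NOT x1 OR NOT NOT (NOT x4 AND NOT (x4 AND NOT x1 AND x4 AND NOT x1))
    = NOT x1 OR NOT (x4 OR x4 AND NOT x1 AND x4 AND NOT x1)   — De Morgan
    = NOT x1 OR NOT (x4 OR x4 AND NOT x1)   — idempotence
    = NOT x1 OR NOT x4   — absorption
E2: NOT x1 OR NOT x1 AND x4 AND x4 OR NOT x4
    = NOT x1 OR NOT x1 AND x4 OR NOT x4   — idempotence
    = NOT x1 OR NOT x4   — absorption
Both reduce to NOT x1 OR NOT x4, so they are equivalent.

Yes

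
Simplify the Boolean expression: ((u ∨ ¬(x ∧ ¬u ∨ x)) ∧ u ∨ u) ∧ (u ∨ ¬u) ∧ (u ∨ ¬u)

((u ∨ ¬(x ∧ ¬u ∨ x)) ∧ u ∨ u) ∧ (u ∨ ¬u) ∧ (u ∨ ¬u)
= ((u ∨ ¬(x ∧ ¬u ∨ x)) ∧ u ∨ u) ∧ (u ∨ ¬u)   — idempotence
= ((u ∨ ¬x) ∧ u ∨ u) ∧ (u ∨ ¬u)   — absorption
= (u ∨ u) ∧ (u ∨ ¬u)   — absorption
= u ∧ (u ∨ ¬u)   — idempotence
= u   — complement / identity

u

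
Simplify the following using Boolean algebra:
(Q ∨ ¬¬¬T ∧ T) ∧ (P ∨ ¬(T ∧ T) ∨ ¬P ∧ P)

(Q ∨ ¬¬¬T ∧ T) ∧ (P ∨ ¬(T ∧ T) ∨ ¬P ∧ P)
= (Q ∨ ¬¬¬T ∧ T) ∧ (P ∨ ¬(T ∧ T))
= (Q ∨ ¬¬¬T ∧ T) ∧ (P ∨ ¬T)
= (Q ∨ ¬T ∧ T) ∧ (P ∨ ¬T)
= Q ∧ (P ∨ ¬T)

Q ∧ (P ∨ ¬T)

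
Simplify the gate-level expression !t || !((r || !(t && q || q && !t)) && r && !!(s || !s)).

!t || !r

!t || !((r || !(t && q || q && !t)) && r && !!(s || !s))
= !t || !((r || !(t && q || q && !t)) && r && (s || !s))   (double negation)
= !t || !((r || !q) && r && (s || !s))   (distribution)
= !t || !((r || !q) && r)   (complement / identity)
= !t || !r   (absorption)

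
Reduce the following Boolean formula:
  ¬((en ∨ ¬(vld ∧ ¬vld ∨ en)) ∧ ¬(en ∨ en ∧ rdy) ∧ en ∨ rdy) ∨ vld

¬rdy ∨ vld

¬((en ∨ ¬(vld ∧ ¬vld ∨ en)) ∧ ¬(en ∨ en ∧ rdy) ∧ en ∨ rdy) ∨ vld
= ¬((en ∨ ¬(vld ∧ ¬vld ∨ en)) ∧ ¬en ∧ en ∨ rdy) ∨ vld   (absorption)
= ¬((en ∨ ¬en) ∧ ¬en ∧ en ∨ rdy) ∨ vld   (complement / identity)
= ¬(¬en ∧ en ∨ rdy) ∨ vld   (complement / identity)
= ¬rdy ∨ vld   (complement / identity)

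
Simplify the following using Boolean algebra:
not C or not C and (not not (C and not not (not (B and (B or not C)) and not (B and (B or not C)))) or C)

not C or not C and (not not (C and not not (not (B and (B or not C)) and not (B and (B or not C)))) or C)
= not C or not C and (not not (C and not (B and (B or not C) or B and (B or not C))) or C)   — De Morgan
= not C or not C and (C and not (B and (B or not C) or B and (B or not C)) or C)   — double negation
= not C or not C and (C and not (B and (B or not C)) or C)   — idempotence
= not C or not C and (C and not B or C)   — absorption
= not C or not C and C   — absorption
= not C   — complement / identity

not C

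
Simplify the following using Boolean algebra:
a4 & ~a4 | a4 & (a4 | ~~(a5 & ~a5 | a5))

a4

a4 & ~a4 | a4 & (a4 | ~~(a5 & ~a5 | a5))
= a4 & (a4 | ~~(a5 & ~a5 | a5))
= a4 & (a4 | a5 & ~a5 | a5)
= a4 & (a4 | a5)
= a4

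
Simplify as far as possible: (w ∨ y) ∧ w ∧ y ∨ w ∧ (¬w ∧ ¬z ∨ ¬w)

(w ∨ y) ∧ w ∧ y ∨ w ∧ (¬w ∧ ¬z ∨ ¬w)
= (w ∨ y) ∧ w ∧ y ∨ w ∧ ¬w   — absorption
= (w ∨ y) ∧ w ∧ y   — complement / identity
= w ∧ y   — absorption

w ∧ y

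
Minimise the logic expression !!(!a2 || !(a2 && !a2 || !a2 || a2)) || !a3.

!!(!a2 || !(a2 && !a2 || !a2 || a2)) || !a3
= !!(!a2 || !(!a2 || a2)) || !a3   [complement / identity]
= !(a2 && (!a2 || a2)) || !a3   [De Morgan]
= !a2 || !a3   [complement / identity]

!a2 || !a3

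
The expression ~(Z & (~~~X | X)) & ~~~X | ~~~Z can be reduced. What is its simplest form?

~Z

~(Z & (~~~X | X)) & ~~~X | ~~~Z
= ~(Z & (~X | X)) & ~~~X | ~~~Z
= ~(Z & (~X | X)) & ~~~X | ~Z
= ~(Z & (~X | X)) & ~X | ~Z
= ~Z & ~X | ~Z
= ~Z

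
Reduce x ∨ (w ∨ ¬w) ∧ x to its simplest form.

x ∨ (w ∨ ¬w) ∧ x
= x ∨ x   [complement / identity]
= x   [idempotence]

x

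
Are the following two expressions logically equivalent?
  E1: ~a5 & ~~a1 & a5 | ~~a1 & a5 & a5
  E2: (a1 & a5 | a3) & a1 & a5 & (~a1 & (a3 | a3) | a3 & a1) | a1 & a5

Yes

E1: ~a5 & ~~a1 & a5 | ~~a1 & a5 & a5
    = ~~a1 & a5
    = a1 & a5
E2: (a1 & a5 | a3) & a1 & a5 & (~a1 & (a3 | a3) | a3 & a1) | a1 & a5
    = a1 & a5 & (~a1 & (a3 | a3) | a3 & a1) | a1 & a5
    = a1 & a5 & (~a1 & a3 | a3 & a1) | a1 & a5
    = a1 & a5 & a3 | a1 & a5
    = a1 & a5
Both reduce to a1 & a5, so they are equivalent.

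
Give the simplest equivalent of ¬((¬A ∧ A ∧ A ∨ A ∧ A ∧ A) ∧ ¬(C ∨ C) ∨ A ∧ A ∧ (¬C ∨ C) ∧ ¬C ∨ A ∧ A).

¬((¬A ∧ A ∧ A ∨ A ∧ A ∧ A) ∧ ¬(C ∨ C) ∨ A ∧ A ∧ (¬C ∨ C) ∧ ¬C ∨ A ∧ A)
= ¬(A ∧ A ∧ ¬(C ∨ C) ∨ A ∧ A ∧ (¬C ∨ C) ∧ ¬C ∨ A ∧ A)
= ¬(A ∧ A ∧ ¬(C ∨ C) ∨ A ∧ A ∧ ¬C ∨ A ∧ A)
= ¬(A ∧ A ∧ ¬(C ∨ C) ∨ A ∧ A)
= ¬(A ∧ A ∧ ¬C ∨ A ∧ A)
= ¬(A ∧ A)
= ¬A

¬A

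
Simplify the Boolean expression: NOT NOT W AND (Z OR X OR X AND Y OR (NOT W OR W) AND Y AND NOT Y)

NOT NOT W AND (Z OR X OR X AND Y OR (NOT W OR W) AND Y AND NOT Y)
= NOT NOT W AND (Z OR X OR X AND Y OR Y AND NOT Y)
= W AND (Z OR X OR X AND Y OR Y AND NOT Y)
= W AND (Z OR X OR X AND Y)
= W AND (Z OR X)

W AND (Z OR X)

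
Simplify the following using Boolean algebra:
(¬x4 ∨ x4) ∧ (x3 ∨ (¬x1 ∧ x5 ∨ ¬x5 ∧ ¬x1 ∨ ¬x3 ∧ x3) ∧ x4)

x3 ∨ ¬x1 ∧ x4

(¬x4 ∨ x4) ∧ (x3 ∨ (¬x1 ∧ x5 ∨ ¬x5 ∧ ¬x1 ∨ ¬x3 ∧ x3) ∧ x4)
= (¬x4 ∨ x4) ∧ (x3 ∨ (¬x1 ∧ x5 ∨ ¬x5 ∧ ¬x1) ∧ x4)
= (¬x4 ∨ x4) ∧ (x3 ∨ ¬x1 ∧ x4)
= x3 ∨ ¬x1 ∧ x4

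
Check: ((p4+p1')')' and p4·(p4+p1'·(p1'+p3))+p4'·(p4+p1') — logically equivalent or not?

Yes

E1: ((p4+p1')')'
    = p4+p1'   [double negation]
E2: p4·(p4+p1'·(p1'+p3))+p4'·(p4+p1')
    = p4·(p4+p1')+p4'·(p4+p1')   [absorption]
    = p4+p1'   [distribution]
Both reduce to p4+p1', so they are equivalent.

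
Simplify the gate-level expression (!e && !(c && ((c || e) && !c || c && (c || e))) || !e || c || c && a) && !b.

(!e || c) && !b

(!e && !(c && ((c || e) && !c || c && (c || e))) || !e || c || c && a) && !b
= (!e && !(c && (c || e)) || !e || c || c && a) && !b   (distribution)
= (!e && !(c && (c || e)) || !e || c) && !b   (absorption)
= (!e && !c || !e || c) && !b   (absorption)
= (!e || c) && !b   (absorption)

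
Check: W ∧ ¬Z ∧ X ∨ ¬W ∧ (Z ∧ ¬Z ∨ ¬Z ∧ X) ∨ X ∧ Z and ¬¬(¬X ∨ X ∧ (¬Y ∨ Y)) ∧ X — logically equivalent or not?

E1: W ∧ ¬Z ∧ X ∨ ¬W ∧ (Z ∧ ¬Z ∨ ¬Z ∧ X) ∨ X ∧ Z
    = W ∧ ¬Z ∧ X ∨ ¬W ∧ ¬Z ∧ X ∨ X ∧ Z   [complement / identity]
    = ¬Z ∧ X ∨ X ∧ Z   [distribution]
    = X   [distribution]
E2: ¬¬(¬X ∨ X ∧ (¬Y ∨ Y)) ∧ X
    = (¬X ∨ X ∧ (¬Y ∨ Y)) ∧ X   [double negation]
    = (¬X ∨ X) ∧ X   [complement / identity]
    = X   [complement / identity]
Both reduce to X, so they are equivalent.

Yes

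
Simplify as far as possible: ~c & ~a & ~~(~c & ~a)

~c & ~a

~c & ~a & ~~(~c & ~a)
= ~c & ~a & ~c & ~a   — double negation
= ~c & ~a   — idempotence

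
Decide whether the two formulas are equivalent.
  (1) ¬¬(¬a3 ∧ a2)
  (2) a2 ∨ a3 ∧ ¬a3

No

E1: ¬¬(¬a3 ∧ a2)
    = ¬a3 ∧ a2   [double negation]
E2: a2 ∨ a3 ∧ ¬a3
    = a2   [complement / identity]
These differ: at a2=1, a3=1, E1 = 0 but E2 = 1.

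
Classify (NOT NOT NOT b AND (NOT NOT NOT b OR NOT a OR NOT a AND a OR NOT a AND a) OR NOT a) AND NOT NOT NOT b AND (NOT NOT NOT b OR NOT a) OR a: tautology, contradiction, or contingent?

(NOT NOT NOT b AND (NOT NOT NOT b OR NOT a OR NOT a AND a OR NOT a AND a) OR NOT a) AND NOT NOT NOT b AND (NOT NOT NOT b OR NOT a) OR a
= (NOT NOT NOT b AND (NOT NOT NOT b OR NOT a OR NOT a AND a) OR NOT a) AND NOT NOT NOT b AND (NOT NOT NOT b OR NOT a) OR a   (idempotence)
= (NOT NOT NOT b AND (NOT NOT NOT b OR NOT a) OR NOT a) AND NOT NOT NOT b AND (NOT NOT NOT b OR NOT a) OR a   (complement / identity)
= NOT NOT NOT b AND (NOT NOT NOT b OR NOT a) OR a   (absorption)
= NOT NOT NOT b OR a   (absorption)
= NOT b OR a   (double negation)
This depends on a, b, so it is not a constant.

contingent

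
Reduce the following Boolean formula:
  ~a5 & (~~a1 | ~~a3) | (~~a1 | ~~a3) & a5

a1 | a3

~a5 & (~~a1 | ~~a3) | (~~a1 | ~~a3) & a5
= ~~a1 | ~~a3
= ~~a1 | a3
= a1 | a3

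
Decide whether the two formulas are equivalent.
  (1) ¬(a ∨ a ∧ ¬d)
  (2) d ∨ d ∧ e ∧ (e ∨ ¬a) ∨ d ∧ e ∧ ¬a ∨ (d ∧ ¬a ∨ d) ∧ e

No

E1: ¬(a ∨ a ∧ ¬d)
    = ¬a
E2: d ∨ d ∧ e ∧ (e ∨ ¬a) ∨ d ∧ e ∧ ¬a ∨ (d ∧ ¬a ∨ d) ∧ e
    = d ∨ d ∧ e ∨ d ∧ e ∧ ¬a ∨ (d ∧ ¬a ∨ d) ∧ e
    = d ∨ d ∧ e ∨ d ∧ e ∧ ¬a ∨ d ∧ e
    = d ∨ d ∧ e ∨ d ∧ e
    = d ∨ d ∧ e
    = d
These differ: at a=0, d=0, e=0, E1 = 1 but E2 = 0.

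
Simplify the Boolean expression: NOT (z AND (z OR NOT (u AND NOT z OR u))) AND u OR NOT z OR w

NOT (z AND (z OR NOT (u AND NOT z OR u))) AND u OR NOT z OR w
= NOT (z AND (z OR NOT u)) AND u OR NOT z OR w
= NOT z AND u OR NOT z OR w
= NOT z OR w

NOT z OR w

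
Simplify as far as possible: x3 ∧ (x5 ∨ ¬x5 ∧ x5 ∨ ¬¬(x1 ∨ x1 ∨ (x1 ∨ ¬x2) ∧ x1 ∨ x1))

x3 ∧ (x5 ∨ ¬x5 ∧ x5 ∨ ¬¬(x1 ∨ x1 ∨ (x1 ∨ ¬x2) ∧ x1 ∨ x1))
= x3 ∧ (x5 ∨ ¬x5 ∧ x5 ∨ x1 ∨ x1 ∨ (x1 ∨ ¬x2) ∧ x1 ∨ x1)   (double negation)
= x3 ∧ (x5 ∨ ¬x5 ∧ x5 ∨ x1 ∨ x1 ∨ x1 ∨ x1)   (absorption)
= x3 ∧ (x5 ∨ ¬x5 ∧ x5 ∨ x1 ∨ x1)   (idempotence)
= x3 ∧ (x5 ∨ ¬x5 ∧ x5 ∨ x1)   (idempotence)
= x3 ∧ (x5 ∨ x1)   (complement / identity)

x3 ∧ (x5 ∨ x1)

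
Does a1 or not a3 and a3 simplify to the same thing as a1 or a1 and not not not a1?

Yes

E1: a1 or not a3 and a3
    = a1   — complement / identity
E2: a1 or a1 and not not not a1
    = a1 or a1 and not a1   — double negation
    = a1   — complement / identity
Both reduce to a1, so they are equivalent.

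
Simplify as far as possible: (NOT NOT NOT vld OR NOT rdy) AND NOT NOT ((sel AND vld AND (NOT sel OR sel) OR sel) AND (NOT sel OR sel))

(NOT vld OR NOT rdy) AND sel

(NOT NOT NOT vld OR NOT rdy) AND NOT NOT ((sel AND vld AND (NOT sel OR sel) OR sel) AND (NOT sel OR sel))
= (NOT NOT NOT vld OR NOT rdy) AND NOT NOT (sel AND vld AND (NOT sel OR sel) OR sel)
= (NOT vld OR NOT rdy) AND NOT NOT (sel AND vld AND (NOT sel OR sel) OR sel)
= (NOT vld OR NOT rdy) AND NOT NOT (sel AND vld OR sel)
= (NOT vld OR NOT rdy) AND (sel AND vld OR sel)
= (NOT vld OR NOT rdy) AND sel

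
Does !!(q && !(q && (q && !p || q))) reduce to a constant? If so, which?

yes, False

!!(q && !(q && (q && !p || q)))
= !!(q && !(q && q))   (absorption)
= !!(q && !q)   (idempotence)
= q && !q   (double negation)
= false   (complement)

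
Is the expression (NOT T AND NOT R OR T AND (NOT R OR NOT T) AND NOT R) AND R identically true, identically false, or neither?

identically false

(NOT T AND NOT R OR T AND (NOT R OR NOT T) AND NOT R) AND R
= (NOT T AND NOT R OR T AND NOT R) AND R   [absorption]
= NOT R AND R   [distribution]
= FALSE   [complement]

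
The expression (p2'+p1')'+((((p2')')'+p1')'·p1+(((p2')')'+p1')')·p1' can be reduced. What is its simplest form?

(p2'+p1')'+((((p2')')'+p1')'·p1+(((p2')')'+p1')')·p1'
= (p2'+p1')'+(((p2')')'+p1')'·p1'
= (p2'+p1')'+(p2'+p1')'·p1'
= (p2'+p1')'
= p2·p1

p2·p1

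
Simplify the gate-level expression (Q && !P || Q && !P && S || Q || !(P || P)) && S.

(Q && !P || Q && !P && S || Q || !(P || P)) && S
= (Q && !P || Q || !(P || P)) && S   (absorption)
= (Q || !(P || P)) && S   (absorption)
= (Q || !P) && S   (idempotence)

(Q || !P) && S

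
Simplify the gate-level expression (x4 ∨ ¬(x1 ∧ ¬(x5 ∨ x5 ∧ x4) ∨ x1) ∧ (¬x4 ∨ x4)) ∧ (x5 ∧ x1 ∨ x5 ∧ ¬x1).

(x4 ∨ ¬x1) ∧ x5

(x4 ∨ ¬(x1 ∧ ¬(x5 ∨ x5 ∧ x4) ∨ x1) ∧ (¬x4 ∨ x4)) ∧ (x5 ∧ x1 ∨ x5 ∧ ¬x1)
= (x4 ∨ ¬(x1 ∧ ¬x5 ∨ x1) ∧ (¬x4 ∨ x4)) ∧ (x5 ∧ x1 ∨ x5 ∧ ¬x1)   — absorption
= (x4 ∨ ¬(x1 ∧ ¬x5 ∨ x1) ∧ (¬x4 ∨ x4)) ∧ x5   — distribution
= (x4 ∨ ¬x1 ∧ (¬x4 ∨ x4)) ∧ x5   — absorption
= (x4 ∨ ¬x1) ∧ x5   — complement / identity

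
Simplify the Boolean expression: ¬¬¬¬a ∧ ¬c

a ∧ ¬c

¬¬¬¬a ∧ ¬c
= ¬¬a ∧ ¬c   — double negation
= a ∧ ¬c   — double negation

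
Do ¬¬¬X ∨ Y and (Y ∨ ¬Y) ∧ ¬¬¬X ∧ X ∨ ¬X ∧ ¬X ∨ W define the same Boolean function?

No

E1: ¬¬¬X ∨ Y
    = ¬X ∨ Y   — double negation
E2: (Y ∨ ¬Y) ∧ ¬¬¬X ∧ X ∨ ¬X ∧ ¬X ∨ W
    = (Y ∨ ¬Y) ∧ ¬X ∧ X ∨ ¬X ∧ ¬X ∨ W   — double negation
    = ¬X ∧ X ∨ ¬X ∧ ¬X ∨ W   — complement / identity
    = ¬X ∨ W   — distribution
These differ: at W=1, X=1, Y=0, E1 = 0 but E2 = 1.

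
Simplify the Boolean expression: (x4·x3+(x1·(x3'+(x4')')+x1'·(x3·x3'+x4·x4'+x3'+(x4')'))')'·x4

(x4·x3+(x1·(x3'+(x4')')+x1'·(x3·x3'+x4·x4'+x3'+(x4')'))')'·x4
= (x4·x3+(x1·(x3'+(x4')')+x1'·(x4·x4'+x3'+(x4')'))')'·x4   [complement / identity]
= (x4·x3+(x1·(x3'+(x4')')+x1'·(x3'+(x4')'))')'·x4   [complement / identity]
= (x4·x3+(x3'+(x4')')')'·x4   [distribution]
= (x4·x3+x3·x4')'·x4   [De Morgan]
= x3'·x4   [distribution]

x3'·x4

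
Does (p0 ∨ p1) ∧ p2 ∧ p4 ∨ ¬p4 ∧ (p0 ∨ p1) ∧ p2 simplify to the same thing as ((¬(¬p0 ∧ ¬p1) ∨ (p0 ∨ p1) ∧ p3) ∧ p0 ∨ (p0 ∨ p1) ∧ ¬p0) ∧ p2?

Yes

E1: (p0 ∨ p1) ∧ p2 ∧ p4 ∨ ¬p4 ∧ (p0 ∨ p1) ∧ p2
    = (p0 ∨ p1) ∧ p2   (distribution)
E2: ((¬(¬p0 ∧ ¬p1) ∨ (p0 ∨ p1) ∧ p3) ∧ p0 ∨ (p0 ∨ p1) ∧ ¬p0) ∧ p2
    = ((p0 ∨ p1 ∨ (p0 ∨ p1) ∧ p3) ∧ p0 ∨ (p0 ∨ p1) ∧ ¬p0) ∧ p2   (De Morgan)
    = ((p0 ∨ p1) ∧ p0 ∨ (p0 ∨ p1) ∧ ¬p0) ∧ p2   (absorption)
    = (p0 ∨ p1) ∧ p2   (distribution)
Both reduce to (p0 ∨ p1) ∧ p2, so they are equivalent.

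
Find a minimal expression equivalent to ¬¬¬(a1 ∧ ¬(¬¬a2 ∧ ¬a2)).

¬a1

¬¬¬(a1 ∧ ¬(¬¬a2 ∧ ¬a2))
= ¬¬¬(a1 ∧ (¬a2 ∨ a2))
= ¬¬¬a1
= ¬a1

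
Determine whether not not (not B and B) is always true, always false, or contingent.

always false

not not (not B and B)
= not B and B   — double negation
= False   — complement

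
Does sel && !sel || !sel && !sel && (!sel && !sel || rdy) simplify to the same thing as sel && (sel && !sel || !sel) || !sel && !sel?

E1: sel && !sel || !sel && !sel && (!sel && !sel || rdy)
    = sel && !sel || !sel && !sel   (absorption)
    = !sel   (distribution)
E2: sel && (sel && !sel || !sel) || !sel && !sel
    = sel && !sel || !sel && !sel   (complement / identity)
    = !sel   (distribution)
Both reduce to !sel, so they are equivalent.

Yes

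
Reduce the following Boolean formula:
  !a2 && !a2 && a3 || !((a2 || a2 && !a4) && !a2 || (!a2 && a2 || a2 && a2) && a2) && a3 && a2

!a2 && !a2 && a3 || !((a2 || a2 && !a4) && !a2 || (!a2 && a2 || a2 && a2) && a2) && a3 && a2
= !a2 && !a2 && a3 || !(a2 && !a2 || (!a2 && a2 || a2 && a2) && a2) && a3 && a2   [absorption]
= !a2 && !a2 && a3 || !(a2 && !a2 || a2 && a2) && a3 && a2   [distribution]
= !a2 && !a2 && a3 || !a2 && a3 && a2   [distribution]
= !a2 && a3   [distribution]

!a2 && a3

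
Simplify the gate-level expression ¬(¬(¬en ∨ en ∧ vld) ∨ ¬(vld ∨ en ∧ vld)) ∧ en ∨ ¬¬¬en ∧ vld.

vld

¬(¬(¬en ∨ en ∧ vld) ∨ ¬(vld ∨ en ∧ vld)) ∧ en ∨ ¬¬¬en ∧ vld
= (¬en ∨ en ∧ vld) ∧ (vld ∨ en ∧ vld) ∧ en ∨ ¬¬¬en ∧ vld
= (en ∧ vld ∨ ¬en ∧ vld) ∧ en ∨ ¬¬¬en ∧ vld
= (en ∧ vld ∨ ¬en ∧ vld) ∧ en ∨ ¬en ∧ vld
= vld ∧ en ∨ ¬en ∧ vld
= vld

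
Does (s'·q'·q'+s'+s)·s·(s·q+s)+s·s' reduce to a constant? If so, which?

no

(s'·q'·q'+s'+s)·s·(s·q+s)+s·s'
= (s'·q'+s'+s)·s·(s·q+s)+s·s'   — idempotence
= (s'·q'+s'+s)·s·s+s·s'   — absorption
= (s'+s)·s·s+s·s'   — absorption
= s·s+s·s'   — complement / identity
= s   — distribution
This depends on s, so it is not a constant.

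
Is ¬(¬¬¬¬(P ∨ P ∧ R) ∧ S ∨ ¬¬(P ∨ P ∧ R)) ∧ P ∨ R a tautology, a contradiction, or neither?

¬(¬¬¬¬(P ∨ P ∧ R) ∧ S ∨ ¬¬(P ∨ P ∧ R)) ∧ P ∨ R
= ¬(¬¬(P ∨ P ∧ R) ∧ S ∨ ¬¬(P ∨ P ∧ R)) ∧ P ∨ R   [double negation]
= ¬¬¬(P ∨ P ∧ R) ∧ P ∨ R   [absorption]
= ¬¬¬P ∧ P ∨ R   [absorption]
= ¬P ∧ P ∨ R   [double negation]
= R   [complement / identity]
This depends on R, so it is not a constant.

neither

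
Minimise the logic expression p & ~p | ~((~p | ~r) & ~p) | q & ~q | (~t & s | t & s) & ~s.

p

p & ~p | ~((~p | ~r) & ~p) | q & ~q | (~t & s | t & s) & ~s
= p & ~p | ~((~p | ~r) & ~p) | q & ~q | s & ~s   — distribution
= p & ~p | ~~p | q & ~q | s & ~s   — absorption
= p & ~p | ~~p | q & ~q   — complement / identity
= ~~p | q & ~q   — complement / identity
= p | q & ~q   — double negation
= p   — complement / identity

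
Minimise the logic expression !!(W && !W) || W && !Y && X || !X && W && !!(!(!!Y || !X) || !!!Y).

W && !Y

!!(W && !W) || W && !Y && X || !X && W && !!(!(!!Y || !X) || !!!Y)
= W && !W || W && !Y && X || !X && W && !!(!(!!Y || !X) || !!!Y)
= W && !W || W && !Y && X || !X && W && !((!!Y || !X) && !!Y)
= W && !W || W && !Y && X || !X && W && !!!Y
= W && !W || W && !Y && X || !X && W && !Y
= W && !Y && X || !X && W && !Y
= W && !Y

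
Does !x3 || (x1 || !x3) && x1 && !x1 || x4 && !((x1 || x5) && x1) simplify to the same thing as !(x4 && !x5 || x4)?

E1: !x3 || (x1 || !x3) && x1 && !x1 || x4 && !((x1 || x5) && x1)
    = !x3 || x1 && !x1 || x4 && !((x1 || x5) && x1)   (absorption)
    = !x3 || x1 && !x1 || x4 && !x1   (absorption)
    = !x3 || x4 && !x1   (complement / identity)
E2: !(x4 && !x5 || x4)
    = !x4   (absorption)
These differ: at x1=0, x3=1, x4=0, x5=0, E1 = 0 but E2 = 1.

No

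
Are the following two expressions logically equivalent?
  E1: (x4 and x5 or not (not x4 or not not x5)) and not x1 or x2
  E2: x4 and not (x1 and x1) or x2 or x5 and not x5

E1: (x4 and x5 or not (not x4 or not not x5)) and not x1 or x2
    = (x4 and x5 or x4 and not x5) and not x1 or x2   — De Morgan
    = x4 and not x1 or x2   — distribution
E2: x4 and not (x1 and x1) or x2 or x5 and not x5
    = x4 and not x1 or x2 or x5 and not x5   — idempotence
    = x4 and not x1 or x2   — complement / identity
Both reduce to x4 and not x1 or x2, so they are equivalent.

Yes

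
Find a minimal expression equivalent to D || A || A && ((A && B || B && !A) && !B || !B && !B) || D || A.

D || A || A && ((A && B || B && !A) && !B || !B && !B) || D || A
= D || A || A && (B && !B || !B && !B) || D || A   [distribution]
= D || A || A && !B || D || A   [distribution]
= D || A || D || A   [absorption]
= D || A   [idempotence]

D || A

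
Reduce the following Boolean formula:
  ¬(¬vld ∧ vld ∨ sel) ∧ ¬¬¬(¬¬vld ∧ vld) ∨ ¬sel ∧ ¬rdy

¬sel ∧ (¬vld ∨ ¬rdy)

¬(¬vld ∧ vld ∨ sel) ∧ ¬¬¬(¬¬vld ∧ vld) ∨ ¬sel ∧ ¬rdy
= ¬(¬vld ∧ vld ∨ sel) ∧ ¬(¬¬vld ∧ vld) ∨ ¬sel ∧ ¬rdy   [double negation]
= ¬(¬vld ∧ vld ∨ sel) ∧ ¬(vld ∧ vld) ∨ ¬sel ∧ ¬rdy   [double negation]
= ¬sel ∧ ¬(vld ∧ vld) ∨ ¬sel ∧ ¬rdy   [complement / identity]
= ¬sel ∧ (¬(vld ∧ vld) ∨ ¬rdy)   [distribution]
= ¬sel ∧ (¬vld ∨ ¬rdy)   [idempotence]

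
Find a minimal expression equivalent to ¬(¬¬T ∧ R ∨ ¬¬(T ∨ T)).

¬T

¬(¬¬T ∧ R ∨ ¬¬(T ∨ T))
= ¬(¬¬T ∧ R ∨ ¬¬T)
= ¬¬¬T
= ¬T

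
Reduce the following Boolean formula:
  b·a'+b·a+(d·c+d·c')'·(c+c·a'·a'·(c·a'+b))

b·a'+b·a+(d·c+d·c')'·(c+c·a'·a'·(c·a'+b))
= b·a'+b·a+(d·c+d·c')'·(c+c·a'·(c·a'+b))
= b+(d·c+d·c')'·(c+c·a'·(c·a'+b))
= b+d'·(c+c·a'·(c·a'+b))
= b+d'·(c+c·a')
= b+d'·c

b+d'·c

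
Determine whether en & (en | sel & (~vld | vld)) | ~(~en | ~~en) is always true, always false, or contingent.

contingent

en & (en | sel & (~vld | vld)) | ~(~en | ~~en)
= en & (en | sel) | ~(~en | ~~en)   — complement / identity
= en | ~(~en | ~~en)   — absorption
= en | en & ~en   — De Morgan
= en   — complement / identity
This depends on en, so it is not a constant.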